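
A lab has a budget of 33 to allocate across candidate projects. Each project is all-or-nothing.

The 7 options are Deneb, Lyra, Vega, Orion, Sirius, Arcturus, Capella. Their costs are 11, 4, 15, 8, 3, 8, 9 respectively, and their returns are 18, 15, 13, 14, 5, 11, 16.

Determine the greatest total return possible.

This is an integer program with binary decision variables.
Allowing fractional choices, the relaxed optimum would be about 64.7, but projects are indivisible.
Deneb + Lyra + Orion + Capella: cost 11 + 4 + 8 + 9 = 32 ≤ 33, return 18 + 15 + 14 + 16 = 63.
Lyra + Orion + Sirius + Arcturus + Capella: cost 4 + 8 + 3 + 8 + 9 = 32 ≤ 33, return 15 + 14 + 5 + 11 + 16 = 61.
Deneb + Lyra + Arcturus + Capella: cost 11 + 4 + 8 + 9 = 32 ≤ 33, return 18 + 15 + 11 + 16 = 60.
Best is Deneb, Lyra, Orion, and Capella with total return 63.

63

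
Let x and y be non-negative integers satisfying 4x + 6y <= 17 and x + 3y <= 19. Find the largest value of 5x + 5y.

20

The continuous relaxation peaks at (4.25, 0) with value 21.25; rounding to a feasible lattice point costs some objective.
(x,y)=(4,0): 4·4+6·0=16≤17, 1·4+3·0=4≤19, objective 20.
(x,y)=(3,0): 4·3+6·0=12≤17, 1·3+3·0=3≤19, objective 15.
No feasible integer point exceeds 20.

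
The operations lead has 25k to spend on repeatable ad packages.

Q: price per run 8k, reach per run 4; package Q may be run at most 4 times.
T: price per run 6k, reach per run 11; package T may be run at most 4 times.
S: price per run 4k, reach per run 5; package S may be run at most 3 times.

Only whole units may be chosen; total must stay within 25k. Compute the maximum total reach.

44

This is a bounded integer knapsack.
Take 4×T: price 24 ≤ 25, reach 4·11 = 44.
T has the best ratio (11/6) and is taken to its limit of 4; remaining capacity is filled optimally with the others.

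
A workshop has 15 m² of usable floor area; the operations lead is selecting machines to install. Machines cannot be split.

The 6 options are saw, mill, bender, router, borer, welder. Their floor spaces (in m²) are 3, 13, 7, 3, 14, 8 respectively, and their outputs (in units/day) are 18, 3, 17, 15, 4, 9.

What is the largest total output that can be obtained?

Allowing fractional choices, the relaxed optimum would be about 52.2, but machines are indivisible.
saw + router + welder: floor space 3 + 3 + 8 = 14 ≤ 15, output 18 + 15 + 9 = 42.
saw + bender + router: floor space 3 + 7 + 3 = 13 ≤ 15, output 18 + 17 + 15 = 50.
Best is saw, bender, and router with total output 50.

50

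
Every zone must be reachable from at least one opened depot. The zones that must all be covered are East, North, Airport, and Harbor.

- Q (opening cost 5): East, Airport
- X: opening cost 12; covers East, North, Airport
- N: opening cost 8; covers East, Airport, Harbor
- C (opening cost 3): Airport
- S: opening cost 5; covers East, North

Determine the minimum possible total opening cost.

Choose N and S: together they cover East, North, Airport, Harbor — every zone.
Total opening cost: 8 + 5 = 13.

13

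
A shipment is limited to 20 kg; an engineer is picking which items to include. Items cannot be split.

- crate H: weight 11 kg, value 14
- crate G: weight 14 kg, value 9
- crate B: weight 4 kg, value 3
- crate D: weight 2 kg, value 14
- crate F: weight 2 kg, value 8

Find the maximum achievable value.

39

This is an integer program with binary decision variables.
Take crate H, crate B, crate D, and crate F: weight 11 + 4 + 2 + 2 = 19 ≤ 20, value 14 + 3 + 14 + 8 = 39.
No other feasible combination does better.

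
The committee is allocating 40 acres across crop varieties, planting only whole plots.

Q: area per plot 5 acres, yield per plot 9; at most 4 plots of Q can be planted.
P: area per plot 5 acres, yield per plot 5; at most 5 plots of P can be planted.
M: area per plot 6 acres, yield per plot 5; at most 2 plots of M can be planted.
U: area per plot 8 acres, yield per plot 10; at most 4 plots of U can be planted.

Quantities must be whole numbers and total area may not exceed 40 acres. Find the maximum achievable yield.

This is a bounded integer knapsack.
Take 3×Q and 3×U: area 39 ≤ 40, yield 3·9 + 3·10 = 57.
No other integer combination yields more.

57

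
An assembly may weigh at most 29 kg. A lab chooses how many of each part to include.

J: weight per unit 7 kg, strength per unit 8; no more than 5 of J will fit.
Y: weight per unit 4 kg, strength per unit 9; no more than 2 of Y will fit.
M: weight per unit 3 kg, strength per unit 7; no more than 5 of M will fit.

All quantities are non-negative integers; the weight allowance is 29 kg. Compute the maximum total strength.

54

1×J, 2×Y, and 4×M: weight 27 ≤ 29, strength 1·8 + 2·9 + 4·7 = 54.
2×Y and 5×M: weight 23 ≤ 29, strength 2·9 + 5·7 = 53.
Best is 54.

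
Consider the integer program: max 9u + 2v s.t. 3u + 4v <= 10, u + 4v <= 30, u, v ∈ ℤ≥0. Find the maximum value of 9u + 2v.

27

(u,v)=(3,0) is feasible, giving 27.
(u,v)=(2,1) is feasible, giving 20.
(u,v)=(2,0) is feasible, giving 18.
The best lattice point is (3,0), giving 27.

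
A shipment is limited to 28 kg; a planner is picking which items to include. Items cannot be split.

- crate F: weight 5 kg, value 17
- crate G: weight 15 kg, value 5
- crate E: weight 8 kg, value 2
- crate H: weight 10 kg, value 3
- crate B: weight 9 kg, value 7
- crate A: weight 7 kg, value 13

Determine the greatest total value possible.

37

crate F + crate B + crate A: weight 5 + 9 + 7 = 21 ≤ 28, value 17 + 7 + 13 = 37.
crate F + crate G + crate A: weight 5 + 15 + 7 = 27 ≤ 28, value 17 + 5 + 13 = 35.
Best is crate F, crate B, and crate A with total value 37.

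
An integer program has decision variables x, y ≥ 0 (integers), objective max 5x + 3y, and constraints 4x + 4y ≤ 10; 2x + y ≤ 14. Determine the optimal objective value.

10

Relaxing integrality, the LP optimum is 12.50 at (x,y) = (2.5, 0), which is not an integer point.
(x,y)=(2,0): 4·2+4·0=8≤10, 2·2+1·0=4≤14, objective 10.
(x,y)=(1,1): 4·1+4·1=8≤10, 2·1+1·1=3≤14, objective 8.
(x,y)=(1,0): 4·1+4·0=4≤10, 2·1+1·0=2≤14, objective 5.
No feasible integer point exceeds 10.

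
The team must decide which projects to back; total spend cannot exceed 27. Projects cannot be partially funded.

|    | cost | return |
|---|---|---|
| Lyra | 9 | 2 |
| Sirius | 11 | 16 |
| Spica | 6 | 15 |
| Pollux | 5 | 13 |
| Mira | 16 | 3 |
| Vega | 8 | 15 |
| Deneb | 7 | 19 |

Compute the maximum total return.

Treat it as a binary knapsack problem.
Sirius + Spica + Deneb: cost 11 + 6 + 7 = 24 ≤ 27, return 16 + 15 + 19 = 50.
Spica + Pollux + Vega + Deneb: cost 6 + 5 + 8 + 7 = 26 ≤ 27, return 15 + 13 + 15 + 19 = 62.
Best is Spica, Pollux, Vega, and Deneb with total return 62.

62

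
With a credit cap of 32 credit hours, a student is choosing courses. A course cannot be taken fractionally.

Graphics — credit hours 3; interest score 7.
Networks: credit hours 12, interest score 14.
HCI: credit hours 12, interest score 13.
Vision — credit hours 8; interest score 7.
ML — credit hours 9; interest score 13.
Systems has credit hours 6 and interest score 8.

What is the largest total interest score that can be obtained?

Graphics + Networks + ML + Systems: credit hours 3 + 12 + 9 + 6 = 30 ≤ 32, interest score 7 + 14 + 13 + 8 = 42.
Graphics + HCI + ML + Systems: credit hours 3 + 12 + 9 + 6 = 30 ≤ 32, interest score 7 + 13 + 13 + 8 = 41.
Graphics + Networks + Vision + ML: credit hours 3 + 12 + 8 + 9 = 32 ≤ 32, interest score 7 + 14 + 7 + 13 = 41.
Best is Graphics, Networks, ML, and Systems with total interest score 42.

42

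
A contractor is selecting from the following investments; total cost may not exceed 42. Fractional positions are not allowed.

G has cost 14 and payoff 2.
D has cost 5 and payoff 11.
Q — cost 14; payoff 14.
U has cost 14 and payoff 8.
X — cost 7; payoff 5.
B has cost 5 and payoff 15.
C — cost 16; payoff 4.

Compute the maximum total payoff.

D + Q + X + B: cost 5 + 14 + 7 + 5 = 31 ≤ 42, payoff 11 + 14 + 5 + 15 = 45.
D + Q + U + B: cost 5 + 14 + 14 + 5 = 38 ≤ 42, payoff 11 + 14 + 8 + 15 = 48.
Best is D, Q, U, and B with total payoff 48.

48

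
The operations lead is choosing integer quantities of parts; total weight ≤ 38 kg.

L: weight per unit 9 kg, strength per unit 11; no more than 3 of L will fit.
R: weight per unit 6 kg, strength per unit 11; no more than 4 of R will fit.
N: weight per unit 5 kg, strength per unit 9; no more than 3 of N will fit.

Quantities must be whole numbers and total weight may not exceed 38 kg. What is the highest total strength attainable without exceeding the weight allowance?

R has the best ratio (11/6); taking only R gives at most 4×11 = 44 (stopped by the supply cap of 4).
Mixing does better — 1×L, 4×R, and 1×N: weight 38 ≤ 38, strength 1·11 + 4·11 + 1·9 = 64.

64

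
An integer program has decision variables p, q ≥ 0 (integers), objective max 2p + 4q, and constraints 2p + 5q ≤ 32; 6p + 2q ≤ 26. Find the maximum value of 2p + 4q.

26

The continuous relaxation peaks at (2.54, 5.38) with value 26.62; rounding to a feasible lattice point costs some objective.
(p,q)=(1,6): 2·1+5·6=32≤32, 6·1+2·6=18≤26, objective 26.
(p,q)=(0,6): 2·0+5·6=30≤32, 6·0+2·6=12≤26, objective 24.
(p,q)=(2,5): 2·2+5·5=29≤32, 6·2+2·5=22≤26, objective 24.
Maximum is 26 at (p,q)=(1,6).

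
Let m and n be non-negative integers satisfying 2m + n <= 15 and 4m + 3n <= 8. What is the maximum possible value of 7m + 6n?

(m,n)=(2,0): 2·2+1·0=4≤15, 4·2+3·0=8≤8, objective 14.
(m,n)=(1,1): 2·1+1·1=3≤15, 4·1+3·1=7≤8, objective 13.
(m,n)=(0,2): 2·0+1·2=2≤15, 4·0+3·2=6≤8, objective 12.
(m,n)=(1,0): 2·1+1·0=2≤15, 4·1+3·0=4≤8, objective 7.
No feasible integer point exceeds 14.

14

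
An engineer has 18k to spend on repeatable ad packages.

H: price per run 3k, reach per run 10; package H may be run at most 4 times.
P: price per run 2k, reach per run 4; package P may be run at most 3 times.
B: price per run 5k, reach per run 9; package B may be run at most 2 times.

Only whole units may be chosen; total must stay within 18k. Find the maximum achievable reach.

52

4×H and 1×B: price 17 ≤ 18, reach 4·10 + 1·9 = 49.
4×H and 3×P: price 18 ≤ 18, reach 4·10 + 3·4 = 52.
Best is 52.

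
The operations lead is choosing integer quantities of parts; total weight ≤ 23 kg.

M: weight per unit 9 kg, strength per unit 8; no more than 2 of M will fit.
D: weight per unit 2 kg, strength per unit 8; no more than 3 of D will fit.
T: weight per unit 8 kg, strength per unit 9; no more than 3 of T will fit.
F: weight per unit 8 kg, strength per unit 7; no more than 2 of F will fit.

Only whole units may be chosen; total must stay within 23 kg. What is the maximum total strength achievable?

42

Take 3×D and 2×T: weight 22 ≤ 23, strength 3·8 + 2·9 = 42.
D has the best ratio (8/2) and is taken to its limit of 3; remaining capacity is filled optimally with the others.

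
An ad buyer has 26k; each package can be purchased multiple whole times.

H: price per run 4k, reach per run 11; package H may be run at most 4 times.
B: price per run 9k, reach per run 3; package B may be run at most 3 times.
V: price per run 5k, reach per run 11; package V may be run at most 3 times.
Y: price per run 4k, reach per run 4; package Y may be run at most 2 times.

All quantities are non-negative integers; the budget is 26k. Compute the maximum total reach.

3×H, 2×V, and 1×Y: price 26 ≤ 26, reach 3·11 + 2·11 + 1·4 = 59.
4×H and 2×V: price 26 ≤ 26, reach 4·11 + 2·11 = 66.
Best is 66.

66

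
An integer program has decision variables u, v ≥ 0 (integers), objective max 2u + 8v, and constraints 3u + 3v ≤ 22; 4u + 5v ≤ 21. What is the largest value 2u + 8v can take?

32

The continuous relaxation peaks at (0, 4.2) with value 33.60; rounding to a feasible lattice point costs some objective.
(u,v)=(0,4): 3·0+3·4=12≤22, 4·0+5·4=20≤21, objective 32.
(u,v)=(1,3): 3·1+3·3=12≤22, 4·1+5·3=19≤21, objective 26.
(u,v)=(0,3): 3·0+3·3=9≤22, 4·0+5·3=15≤21, objective 24.
The best lattice point is (0,4), giving 32.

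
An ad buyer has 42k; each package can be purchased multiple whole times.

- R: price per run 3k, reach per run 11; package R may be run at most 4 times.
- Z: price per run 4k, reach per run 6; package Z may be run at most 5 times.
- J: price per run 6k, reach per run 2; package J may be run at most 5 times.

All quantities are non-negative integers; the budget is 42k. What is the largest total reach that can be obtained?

76

4×R, 5×Z, and 1×J: price 38 ≤ 42, reach 4·11 + 5·6 + 1·2 = 76.
4×R and 5×Z: price 32 ≤ 42, reach 4·11 + 5·6 = 74.
Best is 76.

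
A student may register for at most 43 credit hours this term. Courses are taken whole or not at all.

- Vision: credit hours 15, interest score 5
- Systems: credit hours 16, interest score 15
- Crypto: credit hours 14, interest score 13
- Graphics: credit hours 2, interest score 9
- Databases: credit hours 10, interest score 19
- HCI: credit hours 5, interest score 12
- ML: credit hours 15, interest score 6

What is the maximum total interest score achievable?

Allowing fractional choices, the relaxed optimum would be about 64.3, but courses are indivisible.
Systems + Crypto + Graphics + Databases: credit hours 16 + 14 + 2 + 10 = 42 ≤ 43, interest score 15 + 13 + 9 + 19 = 56.
Systems + Graphics + Databases + HCI: credit hours 16 + 2 + 10 + 5 = 33 ≤ 43, interest score 15 + 9 + 19 + 12 = 55.
Best is Systems, Crypto, Graphics, and Databases with total interest score 56.

56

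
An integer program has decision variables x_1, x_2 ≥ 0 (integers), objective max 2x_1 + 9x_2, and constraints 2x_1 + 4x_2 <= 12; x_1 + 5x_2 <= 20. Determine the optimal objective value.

(x_1,x_2)=(0,3): 2·0+4·3=12≤12, 1·0+5·3=15≤20, objective 27.
(x_1,x_2)=(1,2): 2·1+4·2=10≤12, 1·1+5·2=11≤20, objective 20.
(x_1,x_2)=(0,2): 2·0+4·2=8≤12, 1·0+5·2=10≤20, objective 18.
The best lattice point is (0,3), giving 27.

27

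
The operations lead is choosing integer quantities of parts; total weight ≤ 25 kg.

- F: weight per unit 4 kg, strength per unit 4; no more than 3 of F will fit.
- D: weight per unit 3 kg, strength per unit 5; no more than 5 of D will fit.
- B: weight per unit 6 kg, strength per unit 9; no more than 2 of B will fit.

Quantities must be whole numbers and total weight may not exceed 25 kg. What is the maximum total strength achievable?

This is a bounded integer knapsack.
1×F, 5×D, and 1×B: weight 25 ≤ 25, strength 1·4 + 5·5 + 1·9 = 38.
4×D and 2×B: weight 24 ≤ 25, strength 4·5 + 2·9 = 38.
Best is 38.

38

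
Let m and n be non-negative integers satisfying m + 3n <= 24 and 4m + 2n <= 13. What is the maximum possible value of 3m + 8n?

(m,n)=(0,6): 1·0+3·6=18≤24, 4·0+2·6=12≤13, objective 48.
(m,n)=(0,5): 1·0+3·5=15≤24, 4·0+2·5=10≤13, objective 40.
No feasible integer point exceeds 48.

48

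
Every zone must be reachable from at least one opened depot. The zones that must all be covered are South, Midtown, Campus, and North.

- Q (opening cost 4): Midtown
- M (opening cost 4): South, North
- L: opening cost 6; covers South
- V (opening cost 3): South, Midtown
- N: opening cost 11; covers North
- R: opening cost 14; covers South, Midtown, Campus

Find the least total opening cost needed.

18

This is an integer covering problem.
The greedy cost-per-new-zone heuristic would pick V, M, and R for 21, but a cheaper cover exists.
Choose M and R: together they cover South, Midtown, Campus, North — every zone.
Total opening cost: 4 + 14 = 18.
No cover costs less than 18.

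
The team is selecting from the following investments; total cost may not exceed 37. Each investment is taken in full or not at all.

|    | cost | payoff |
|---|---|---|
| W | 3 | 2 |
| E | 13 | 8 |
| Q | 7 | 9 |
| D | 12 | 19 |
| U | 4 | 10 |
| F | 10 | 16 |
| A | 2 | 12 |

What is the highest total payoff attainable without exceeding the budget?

66

This is an integer program with binary decision variables.
Q + D + U + F + A: cost 7 + 12 + 4 + 10 + 2 = 35 ≤ 37, payoff 9 + 19 + 10 + 16 + 12 = 66.
W + D + U + F + A: cost 3 + 12 + 4 + 10 + 2 = 31 ≤ 37, payoff 2 + 19 + 10 + 16 + 12 = 59.
W + Q + D + F + A: cost 3 + 7 + 12 + 10 + 2 = 34 ≤ 37, payoff 2 + 9 + 19 + 16 + 12 = 58.
Best is Q, D, U, F, and A with total payoff 66.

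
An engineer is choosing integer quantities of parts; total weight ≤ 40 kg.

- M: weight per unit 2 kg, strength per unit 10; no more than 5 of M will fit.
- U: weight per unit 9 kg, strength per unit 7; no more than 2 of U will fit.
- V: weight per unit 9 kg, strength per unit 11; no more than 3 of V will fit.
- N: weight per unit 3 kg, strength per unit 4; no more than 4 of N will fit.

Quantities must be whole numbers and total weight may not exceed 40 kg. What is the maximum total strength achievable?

88

M has the best ratio (10/2); taking only M gives at most 5×10 = 50 (stopped by the supply cap of 5).
Mixing does better — 5×M, 2×V, and 4×N: weight 40 ≤ 40, strength 5·10 + 2·11 + 4·4 = 88.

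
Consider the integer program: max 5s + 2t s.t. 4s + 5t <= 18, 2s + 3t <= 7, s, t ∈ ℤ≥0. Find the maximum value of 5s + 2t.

15

Relaxing integrality, the LP optimum is 17.50 at (s,t) = (3.5, 0), which is not an integer point.
(s,t)=(3,0): 4·3+5·0=12≤18, 2·3+3·0=6≤7, objective 15.
(s,t)=(2,1): 4·2+5·1=13≤18, 2·2+3·1=7≤7, objective 12.
(s,t)=(2,0): 4·2+5·0=8≤18, 2·2+3·0=4≤7, objective 10.
The best lattice point is (3,0), giving 15.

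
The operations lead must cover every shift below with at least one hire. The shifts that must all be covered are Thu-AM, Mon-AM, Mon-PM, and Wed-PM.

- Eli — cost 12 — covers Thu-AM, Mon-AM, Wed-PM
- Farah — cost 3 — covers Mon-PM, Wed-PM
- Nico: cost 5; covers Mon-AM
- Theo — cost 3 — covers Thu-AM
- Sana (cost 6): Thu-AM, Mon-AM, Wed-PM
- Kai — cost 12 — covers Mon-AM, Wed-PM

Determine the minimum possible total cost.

Choose Farah and Sana: together they cover Thu-AM, Mon-AM, Mon-PM, Wed-PM — every shift.
Total cost: 3 + 6 = 9.

9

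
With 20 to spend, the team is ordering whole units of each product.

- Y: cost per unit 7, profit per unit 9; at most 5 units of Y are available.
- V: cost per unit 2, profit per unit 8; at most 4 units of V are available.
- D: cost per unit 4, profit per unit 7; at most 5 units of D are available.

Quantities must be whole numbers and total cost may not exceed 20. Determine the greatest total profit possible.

This is a bounded integer knapsack.
1×Y, 4×V, and 1×D: cost 19 ≤ 20, profit 1·9 + 4·8 + 1·7 = 48.
4×V and 3×D: cost 20 ≤ 20, profit 4·8 + 3·7 = 53.
Best is 53.

53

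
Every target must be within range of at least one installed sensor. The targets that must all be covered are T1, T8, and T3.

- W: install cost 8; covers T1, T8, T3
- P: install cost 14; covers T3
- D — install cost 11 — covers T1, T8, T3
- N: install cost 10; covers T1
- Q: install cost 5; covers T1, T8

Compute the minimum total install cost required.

8

The greedy cost-per-new-target heuristic would pick Q and W for 13, but a cheaper cover exists.
W alone covers T1, T8, T3 — every target.
Total install cost: 8.
No cover costs less than 8.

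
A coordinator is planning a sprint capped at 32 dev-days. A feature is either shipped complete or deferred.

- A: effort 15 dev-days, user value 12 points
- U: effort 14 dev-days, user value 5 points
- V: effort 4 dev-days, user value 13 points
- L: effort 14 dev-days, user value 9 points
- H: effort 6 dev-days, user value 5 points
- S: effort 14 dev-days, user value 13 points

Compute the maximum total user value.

35

V + L + S: effort 4 + 14 + 14 = 32 ≤ 32, user value 13 + 9 + 13 = 35.
V + H + S: effort 4 + 6 + 14 = 24 ≤ 32, user value 13 + 5 + 13 = 31.
Best is V, L, and S with total user value 35.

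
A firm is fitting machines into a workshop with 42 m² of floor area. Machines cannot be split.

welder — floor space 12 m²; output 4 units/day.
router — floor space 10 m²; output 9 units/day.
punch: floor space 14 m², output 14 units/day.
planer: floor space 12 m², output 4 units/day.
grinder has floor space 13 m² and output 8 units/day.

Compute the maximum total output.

31

This is an integer program with binary decision variables.
Allowing fractional choices, the relaxed optimum would be about 32.7, but machines are indivisible.
router + punch + grinder: floor space 10 + 14 + 13 = 37 ≤ 42, output 9 + 14 + 8 = 31.
welder + router + punch: floor space 12 + 10 + 14 = 36 ≤ 42, output 4 + 9 + 14 = 27.
Best is router, punch, and grinder with total output 31.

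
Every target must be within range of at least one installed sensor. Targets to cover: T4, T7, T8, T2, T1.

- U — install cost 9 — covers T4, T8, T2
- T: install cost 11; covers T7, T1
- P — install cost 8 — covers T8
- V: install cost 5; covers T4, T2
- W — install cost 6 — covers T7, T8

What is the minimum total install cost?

20

The greedy cost-per-new-target heuristic would pick V, W, and T for 22, but a cheaper cover exists.
Choose U and T: together they cover T4, T7, T8, T2, T1 — every target.
Total install cost: 9 + 11 = 20.
No cover costs less than 20.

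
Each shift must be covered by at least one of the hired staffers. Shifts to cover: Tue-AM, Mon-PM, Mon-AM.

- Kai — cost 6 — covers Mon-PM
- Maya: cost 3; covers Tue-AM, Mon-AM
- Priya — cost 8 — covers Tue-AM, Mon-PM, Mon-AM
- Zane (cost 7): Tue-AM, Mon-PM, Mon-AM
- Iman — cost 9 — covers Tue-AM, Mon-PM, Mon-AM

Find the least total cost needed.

Zane alone covers Tue-AM, Mon-PM, Mon-AM — every shift.
Total cost: 7.

7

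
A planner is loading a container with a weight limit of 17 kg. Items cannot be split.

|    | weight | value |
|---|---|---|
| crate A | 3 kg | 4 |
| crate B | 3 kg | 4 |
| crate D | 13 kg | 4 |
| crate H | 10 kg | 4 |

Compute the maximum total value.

12

Take crate A, crate B, and crate H: weight 3 + 3 + 10 = 16 ≤ 17, value 4 + 4 + 4 = 12.
No other feasible combination does better.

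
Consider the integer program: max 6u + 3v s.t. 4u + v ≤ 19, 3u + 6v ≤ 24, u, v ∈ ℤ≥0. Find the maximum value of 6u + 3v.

Relaxing integrality, the LP optimum is 31.29 at (u,v) = (4.29, 1.86), which is not an integer point.
(u,v)=(4,2): 4·4+1·2=18≤19, 3·4+6·2=24≤24, objective 30.
(u,v)=(4,1): 4·4+1·1=17≤19, 3·4+6·1=18≤24, objective 27.
(u,v)=(4,0): 4·4+1·0=16≤19, 3·4+6·0=12≤24, objective 24.
Maximum is 30 at (u,v)=(4,2).

30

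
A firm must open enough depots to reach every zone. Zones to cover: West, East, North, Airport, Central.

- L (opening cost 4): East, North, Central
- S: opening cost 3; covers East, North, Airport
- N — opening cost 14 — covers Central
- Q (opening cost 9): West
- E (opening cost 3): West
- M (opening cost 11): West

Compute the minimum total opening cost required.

10

Choose L, S, and E: together they cover West, East, North, Airport, Central — every zone.
Total opening cost: 4 + 3 + 3 = 10.
No cover costs less than 10.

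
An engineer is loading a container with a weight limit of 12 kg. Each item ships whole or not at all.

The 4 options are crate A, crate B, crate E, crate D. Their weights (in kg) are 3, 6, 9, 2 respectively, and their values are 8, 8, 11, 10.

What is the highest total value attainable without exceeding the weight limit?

26

Take crate A, crate B, and crate D: weight 3 + 6 + 2 = 11 ≤ 12, value 8 + 8 + 10 = 26.
No other feasible combination does better.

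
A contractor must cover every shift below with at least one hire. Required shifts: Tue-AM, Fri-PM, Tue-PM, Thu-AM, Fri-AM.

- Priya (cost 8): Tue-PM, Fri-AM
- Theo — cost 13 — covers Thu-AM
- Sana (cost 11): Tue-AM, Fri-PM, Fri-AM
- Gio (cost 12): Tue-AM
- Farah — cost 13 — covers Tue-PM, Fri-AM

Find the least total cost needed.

This is a weighted set-cover instance.
Choose Priya, Theo, and Sana: together they cover Tue-AM, Fri-PM, Tue-PM, Thu-AM, Fri-AM — every shift.
Total cost: 8 + 13 + 11 = 32.
No cover costs less than 32.

32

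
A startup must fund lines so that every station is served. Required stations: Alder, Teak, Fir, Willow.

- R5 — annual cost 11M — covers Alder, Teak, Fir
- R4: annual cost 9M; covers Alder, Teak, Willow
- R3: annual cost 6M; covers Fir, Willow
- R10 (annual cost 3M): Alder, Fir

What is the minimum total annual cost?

12

Choose R4 and R10: together they cover Alder, Teak, Fir, Willow — every station.
Total annual cost: 9 + 3 = 12.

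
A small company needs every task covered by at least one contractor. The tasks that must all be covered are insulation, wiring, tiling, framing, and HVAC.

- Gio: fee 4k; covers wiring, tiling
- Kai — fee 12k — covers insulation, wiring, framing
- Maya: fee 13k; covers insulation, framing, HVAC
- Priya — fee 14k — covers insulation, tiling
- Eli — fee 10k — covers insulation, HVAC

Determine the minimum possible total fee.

17

Choose Gio and Maya: together they cover insulation, wiring, tiling, framing, HVAC — every task.
Total fee: 4 + 13 = 17.
No cover costs less than 17.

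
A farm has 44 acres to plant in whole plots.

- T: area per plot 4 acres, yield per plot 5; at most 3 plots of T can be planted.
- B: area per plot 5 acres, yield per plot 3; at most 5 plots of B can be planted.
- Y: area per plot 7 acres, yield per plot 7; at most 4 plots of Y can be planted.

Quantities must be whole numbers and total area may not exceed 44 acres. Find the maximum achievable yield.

3×T and 4×Y: area 40 ≤ 44, yield 3·5 + 4·7 = 43.
3×T, 2×B, and 3×Y: area 43 ≤ 44, yield 3·5 + 2·3 + 3·7 = 42.
Best is 43.

43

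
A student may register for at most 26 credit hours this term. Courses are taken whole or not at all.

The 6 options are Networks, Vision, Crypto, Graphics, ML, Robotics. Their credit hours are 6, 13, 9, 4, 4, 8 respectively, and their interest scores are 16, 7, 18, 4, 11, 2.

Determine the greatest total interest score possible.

49

This is an integer program with binary decision variables.
Allowing fractional choices, the relaxed optimum would be about 50.6, but courses are indivisible.
Networks + Crypto + ML: credit hours 6 + 9 + 4 = 19 ≤ 26, interest score 16 + 18 + 11 = 45.
Networks + Crypto + Graphics: credit hours 6 + 9 + 4 = 19 ≤ 26, interest score 16 + 18 + 4 = 38.
Networks + Crypto + Graphics + ML: credit hours 6 + 9 + 4 + 4 = 23 ≤ 26, interest score 16 + 18 + 4 + 11 = 49.
Best is Networks, Crypto, Graphics, and ML with total interest score 49.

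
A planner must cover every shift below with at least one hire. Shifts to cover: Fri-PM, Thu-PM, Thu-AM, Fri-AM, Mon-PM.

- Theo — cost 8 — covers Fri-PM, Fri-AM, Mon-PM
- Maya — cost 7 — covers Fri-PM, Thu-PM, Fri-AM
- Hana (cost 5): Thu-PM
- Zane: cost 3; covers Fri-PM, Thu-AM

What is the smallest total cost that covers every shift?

This is a weighted set-cover instance.
The greedy cost-per-new-shift heuristic would pick Zane, Maya, and Theo for 18, but a cheaper cover exists.
Choose Theo, Hana, and Zane: together they cover Fri-PM, Thu-PM, Thu-AM, Fri-AM, Mon-PM — every shift.
Total cost: 8 + 5 + 3 = 16.
No cover costs less than 16.

16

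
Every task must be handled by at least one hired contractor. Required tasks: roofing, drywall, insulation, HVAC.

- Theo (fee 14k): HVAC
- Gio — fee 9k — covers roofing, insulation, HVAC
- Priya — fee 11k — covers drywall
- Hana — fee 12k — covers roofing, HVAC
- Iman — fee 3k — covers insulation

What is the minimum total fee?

Choose Gio and Priya: together they cover roofing, drywall, insulation, HVAC — every task.
Total fee: 9 + 11 = 20.

20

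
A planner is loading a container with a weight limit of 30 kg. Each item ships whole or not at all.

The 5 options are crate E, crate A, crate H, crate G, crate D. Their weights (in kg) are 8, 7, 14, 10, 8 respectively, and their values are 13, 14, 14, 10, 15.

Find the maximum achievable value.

This is a 0-1 knapsack instance.
crate E + crate A + crate D: weight 8 + 7 + 8 = 23 ≤ 30, value 13 + 14 + 15 = 42.
crate A + crate H + crate D: weight 7 + 14 + 8 = 29 ≤ 30, value 14 + 14 + 15 = 43.
Best is crate A, crate H, and crate D with total value 43.

43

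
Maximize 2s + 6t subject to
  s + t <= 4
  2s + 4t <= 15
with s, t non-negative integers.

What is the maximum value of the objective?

20

The continuous relaxation peaks at (0, 3.75) with value 22.50; rounding to a feasible lattice point costs some objective.
(s,t)=(1,3): 1·1+1·3=4≤4, 2·1+4·3=14≤15, objective 20.
(s,t)=(0,3): 1·0+1·3=3≤4, 2·0+4·3=12≤15, objective 18.
Maximum is 20 at (s,t)=(1,3).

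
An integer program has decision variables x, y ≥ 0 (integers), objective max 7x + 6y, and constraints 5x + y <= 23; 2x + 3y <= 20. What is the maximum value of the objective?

The continuous relaxation peaks at (3.77, 4.15) with value 51.31; rounding to a feasible lattice point costs some objective.
(x,y)=(4,3) is feasible, giving 46.
(x,y)=(3,4) is feasible, giving 45.
(x,y)=(2,5) is feasible, giving 44.
(x,y)=(4,2) is feasible, giving 40.
No feasible integer point exceeds 46.

46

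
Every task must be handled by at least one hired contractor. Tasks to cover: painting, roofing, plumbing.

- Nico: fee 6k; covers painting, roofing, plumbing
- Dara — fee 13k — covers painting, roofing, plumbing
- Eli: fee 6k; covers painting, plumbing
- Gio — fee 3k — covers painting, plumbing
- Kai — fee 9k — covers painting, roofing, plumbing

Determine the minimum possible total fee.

6

Nico alone covers painting, roofing, plumbing — every task.
Total fee: 6.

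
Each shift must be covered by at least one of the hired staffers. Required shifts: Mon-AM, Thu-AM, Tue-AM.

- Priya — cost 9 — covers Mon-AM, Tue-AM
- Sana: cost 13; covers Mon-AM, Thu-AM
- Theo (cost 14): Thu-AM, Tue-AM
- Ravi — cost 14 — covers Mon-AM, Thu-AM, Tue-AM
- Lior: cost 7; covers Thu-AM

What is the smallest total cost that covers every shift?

14

Ravi alone covers Mon-AM, Thu-AM, Tue-AM — every shift.
Total cost: 14.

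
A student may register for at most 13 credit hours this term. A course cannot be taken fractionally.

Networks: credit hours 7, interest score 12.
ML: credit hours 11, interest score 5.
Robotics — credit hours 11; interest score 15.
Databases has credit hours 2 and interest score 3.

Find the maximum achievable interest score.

Allowing fractional choices, the relaxed optimum would be about 20.5, but courses are indivisible.
Robotics: credit hours 11 ≤ 13, interest score 15.
Networks + Databases: credit hours 7 + 2 = 9 ≤ 13, interest score 12 + 3 = 15.
Robotics + Databases: credit hours 11 + 2 = 13 ≤ 13, interest score 15 + 3 = 18.
Best is Robotics and Databases with total interest score 18.

18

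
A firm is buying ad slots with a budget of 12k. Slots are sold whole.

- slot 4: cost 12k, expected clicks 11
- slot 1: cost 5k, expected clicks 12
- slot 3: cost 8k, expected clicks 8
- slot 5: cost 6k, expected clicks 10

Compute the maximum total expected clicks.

22

slot 1: cost 5 ≤ 12, expected clicks 12.
slot 1 + slot 5: cost 5 + 6 = 11 ≤ 12, expected clicks 12 + 10 = 22.
Best is slot 1 and slot 5 with total expected clicks 22.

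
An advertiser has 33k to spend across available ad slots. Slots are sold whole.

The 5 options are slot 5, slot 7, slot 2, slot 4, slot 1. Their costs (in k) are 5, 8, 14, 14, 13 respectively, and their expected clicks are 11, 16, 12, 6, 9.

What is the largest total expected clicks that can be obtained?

39

Allowing fractional choices, the relaxed optimum would be about 43.2, but ad slots are indivisible.
slot 5 + slot 7 + slot 2: cost 5 + 8 + 14 = 27 ≤ 33, expected clicks 11 + 16 + 12 = 39.
slot 5 + slot 7 + slot 1: cost 5 + 8 + 13 = 26 ≤ 33, expected clicks 11 + 16 + 9 = 36.
Best is slot 5, slot 7, and slot 2 with total expected clicks 39.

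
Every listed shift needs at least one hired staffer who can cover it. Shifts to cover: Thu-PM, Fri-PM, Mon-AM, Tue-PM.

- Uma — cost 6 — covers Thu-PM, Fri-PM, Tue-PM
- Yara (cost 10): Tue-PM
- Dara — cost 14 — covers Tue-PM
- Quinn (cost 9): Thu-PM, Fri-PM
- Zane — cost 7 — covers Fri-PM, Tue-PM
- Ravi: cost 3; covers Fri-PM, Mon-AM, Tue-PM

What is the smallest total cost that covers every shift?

This is a weighted set-cover instance.
Choose Uma and Ravi: together they cover Thu-PM, Fri-PM, Mon-AM, Tue-PM — every shift.
Total cost: 6 + 3 = 9.
No cover costs less than 9.

9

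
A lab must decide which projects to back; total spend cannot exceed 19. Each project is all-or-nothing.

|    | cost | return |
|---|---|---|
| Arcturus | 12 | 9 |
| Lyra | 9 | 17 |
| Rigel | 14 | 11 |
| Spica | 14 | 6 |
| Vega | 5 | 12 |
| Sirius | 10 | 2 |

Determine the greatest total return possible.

29

Treat it as a binary knapsack problem.
Lyra + Vega: cost 9 + 5 = 14 ≤ 19, return 17 + 12 = 29.
Rigel + Vega: cost 14 + 5 = 19 ≤ 19, return 11 + 12 = 23.
Best is Lyra and Vega with total return 29.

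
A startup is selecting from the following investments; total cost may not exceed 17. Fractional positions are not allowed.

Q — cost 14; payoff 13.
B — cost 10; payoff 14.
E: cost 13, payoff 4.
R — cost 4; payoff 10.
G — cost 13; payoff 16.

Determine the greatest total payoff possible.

26

Take R and G: cost 4 + 13 = 17 ≤ 17, payoff 10 + 16 = 26.
No other feasible combination does better.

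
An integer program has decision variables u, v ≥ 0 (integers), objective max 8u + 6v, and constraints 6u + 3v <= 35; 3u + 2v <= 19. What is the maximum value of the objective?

The continuous relaxation peaks at (0, 9.5) with value 57.00; rounding to a feasible lattice point costs some objective.
(u,v)=(1,8): 6·1+3·8=30≤35, 3·1+2·8=19≤19, objective 56.
(u,v)=(0,9): 6·0+3·9=27≤35, 3·0+2·9=18≤19, objective 54.
(u,v)=(1,7): 6·1+3·7=27≤35, 3·1+2·7=17≤19, objective 50.
The best lattice point is (1,8), giving 56.

56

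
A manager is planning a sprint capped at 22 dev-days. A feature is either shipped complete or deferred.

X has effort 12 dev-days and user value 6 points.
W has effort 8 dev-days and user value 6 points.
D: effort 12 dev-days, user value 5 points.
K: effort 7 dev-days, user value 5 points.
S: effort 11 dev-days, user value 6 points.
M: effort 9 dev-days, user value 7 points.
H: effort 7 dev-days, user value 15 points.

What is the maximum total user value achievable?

26

This is a 0-1 knapsack instance.
Allowing fractional choices, the relaxed optimum would be about 26.5, but features are indivisible.
M + H: effort 9 + 7 = 16 ≤ 22, user value 7 + 15 = 22.
W + K + H: effort 8 + 7 + 7 = 22 ≤ 22, user value 6 + 5 + 15 = 26.
Best is W, K, and H with total user value 26.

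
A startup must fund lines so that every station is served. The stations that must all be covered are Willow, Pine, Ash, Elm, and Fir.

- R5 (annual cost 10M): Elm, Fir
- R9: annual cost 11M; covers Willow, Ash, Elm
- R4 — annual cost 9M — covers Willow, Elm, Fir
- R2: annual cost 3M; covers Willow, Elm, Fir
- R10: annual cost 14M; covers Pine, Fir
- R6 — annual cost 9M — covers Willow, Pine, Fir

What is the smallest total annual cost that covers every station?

This is an integer covering problem.
Choose R9 and R6: together they cover Willow, Pine, Ash, Elm, Fir — every station.
Total annual cost: 11 + 9 = 20.

20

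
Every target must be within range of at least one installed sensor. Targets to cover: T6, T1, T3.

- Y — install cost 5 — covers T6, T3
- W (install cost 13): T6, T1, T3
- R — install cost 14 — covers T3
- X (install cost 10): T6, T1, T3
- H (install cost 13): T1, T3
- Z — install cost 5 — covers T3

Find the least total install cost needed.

This is a weighted set-cover instance.
The greedy cost-per-new-target heuristic would pick Y and X for 15, but a cheaper cover exists.
X alone covers T6, T1, T3 — every target.
Total install cost: 10.
No cover costs less than 10.

10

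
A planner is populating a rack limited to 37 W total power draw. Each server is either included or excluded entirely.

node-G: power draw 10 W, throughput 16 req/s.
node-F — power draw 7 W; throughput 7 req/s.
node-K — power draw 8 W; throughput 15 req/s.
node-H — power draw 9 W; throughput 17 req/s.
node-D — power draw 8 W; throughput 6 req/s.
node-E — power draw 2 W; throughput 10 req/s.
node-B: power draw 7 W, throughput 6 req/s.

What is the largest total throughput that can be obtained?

Allowing fractional choices, the relaxed optimum would be about 65.9, but servers are indivisible.
node-G + node-K + node-H + node-E + node-B: power draw 10 + 8 + 9 + 2 + 7 = 36 ≤ 37, throughput 16 + 15 + 17 + 10 + 6 = 64.
node-G + node-K + node-H + node-D + node-E: power draw 10 + 8 + 9 + 8 + 2 = 37 ≤ 37, throughput 16 + 15 + 17 + 6 + 10 = 64.
node-G + node-F + node-K + node-H + node-E: power draw 10 + 7 + 8 + 9 + 2 = 36 ≤ 37, throughput 16 + 7 + 15 + 17 + 10 = 65.
Best is node-G, node-F, node-K, node-H, and node-E with total throughput 65.

65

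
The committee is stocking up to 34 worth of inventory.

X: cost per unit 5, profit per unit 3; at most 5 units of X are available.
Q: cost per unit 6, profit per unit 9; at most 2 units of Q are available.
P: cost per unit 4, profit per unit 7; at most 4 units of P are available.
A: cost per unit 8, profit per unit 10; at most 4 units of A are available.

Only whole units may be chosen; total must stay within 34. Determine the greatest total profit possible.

50

2×Q, 3×P, and 1×A: cost 32 ≤ 34, profit 2·9 + 3·7 + 1·10 = 49.
1×Q, 3×P, and 2×A: cost 34 ≤ 34, profit 1·9 + 3·7 + 2·10 = 50.
Best is 50.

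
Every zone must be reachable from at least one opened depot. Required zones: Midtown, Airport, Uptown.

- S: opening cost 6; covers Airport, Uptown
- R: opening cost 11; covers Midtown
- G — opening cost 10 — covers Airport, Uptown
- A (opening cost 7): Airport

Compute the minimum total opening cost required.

17

This is a weighted set-cover instance.
Choose S and R: together they cover Midtown, Airport, Uptown — every zone.
Total opening cost: 6 + 11 = 17.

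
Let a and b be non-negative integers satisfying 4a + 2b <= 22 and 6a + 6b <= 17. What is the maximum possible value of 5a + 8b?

16

Relaxing integrality, the LP optimum is 22.67 at (a,b) = (0, 2.83), which is not an integer point.
(a,b)=(0,2): 4·0+2·2=4≤22, 6·0+6·2=12≤17, objective 16.
(a,b)=(1,1): 4·1+2·1=6≤22, 6·1+6·1=12≤17, objective 13.
(a,b)=(0,1): 4·0+2·1=2≤22, 6·0+6·1=6≤17, objective 8.
Maximum is 16 at (a,b)=(0,2).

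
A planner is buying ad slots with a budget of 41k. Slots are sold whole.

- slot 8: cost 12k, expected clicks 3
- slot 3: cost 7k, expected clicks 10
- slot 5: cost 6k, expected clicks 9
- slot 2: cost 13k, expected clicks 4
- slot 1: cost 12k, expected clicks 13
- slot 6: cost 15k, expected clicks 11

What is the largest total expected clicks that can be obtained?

Allowing fractional choices, the relaxed optimum would be about 43.3, but ad slots are indivisible.
slot 3 + slot 5 + slot 1 + slot 6: cost 7 + 6 + 12 + 15 = 40 ≤ 41, expected clicks 10 + 9 + 13 + 11 = 43.
slot 3 + slot 5 + slot 2 + slot 1: cost 7 + 6 + 13 + 12 = 38 ≤ 41, expected clicks 10 + 9 + 4 + 13 = 36.
Best is slot 3, slot 5, slot 1, and slot 6 with total expected clicks 43.

43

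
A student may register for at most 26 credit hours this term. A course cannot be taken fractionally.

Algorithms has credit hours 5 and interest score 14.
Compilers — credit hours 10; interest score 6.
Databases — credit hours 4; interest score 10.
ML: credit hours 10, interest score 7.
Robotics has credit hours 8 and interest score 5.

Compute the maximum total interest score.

31

Algorithms + Databases + ML: credit hours 5 + 4 + 10 = 19 ≤ 26, interest score 14 + 10 + 7 = 31.
Algorithms + Compilers + Databases: credit hours 5 + 10 + 4 = 19 ≤ 26, interest score 14 + 6 + 10 = 30.
Best is Algorithms, Databases, and ML with total interest score 31.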